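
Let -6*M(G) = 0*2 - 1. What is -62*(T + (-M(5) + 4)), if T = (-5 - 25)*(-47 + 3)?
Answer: -246233/3 ≈ -82078.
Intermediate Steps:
M(G) = ⅙ (M(G) = -(0*2 - 1)/6 = -(0 - 1)/6 = -⅙*(-1) = ⅙)
T = 1320 (T = -30*(-44) = 1320)
-62*(T + (-M(5) + 4)) = -62*(1320 + (-1*⅙ + 4)) = -62*(1320 + (-⅙ + 4)) = -62*(1320 + 23/6) = -62*7943/6 = -246233/3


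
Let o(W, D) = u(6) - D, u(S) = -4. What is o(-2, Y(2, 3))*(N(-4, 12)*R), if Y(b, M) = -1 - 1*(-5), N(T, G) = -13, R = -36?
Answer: -3744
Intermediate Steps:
Y(b, M) = 4 (Y(b, M) = -1 + 5 = 4)
o(W, D) = -4 - D
o(-2, Y(2, 3))*(N(-4, 12)*R) = (-4 - 1*4)*(-13*(-36)) = (-4 - 4)*468 = -8*468 = -3744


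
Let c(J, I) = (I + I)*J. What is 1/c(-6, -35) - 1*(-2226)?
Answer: 934921/420 ≈ 2226.0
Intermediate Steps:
c(J, I) = 2*I*J (c(J, I) = (2*I)*J = 2*I*J)
1/c(-6, -35) - 1*(-2226) = 1/(2*(-35)*(-6)) - 1*(-2226) = 1/420 + 2226 = 934921/420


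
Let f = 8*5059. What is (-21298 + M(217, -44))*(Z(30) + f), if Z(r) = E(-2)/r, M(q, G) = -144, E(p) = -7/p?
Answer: -26034093767/30 ≈ -8.6780e+8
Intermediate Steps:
f = 40472
Z(r) = 7/(2*r) (Z(r) = (-7/(-2))/r = (-7*(-1/2))/r = 7/(2*r))
(-21298 + M(217, -44))*(Z(30) + f) = (-21298 - 144)*((7/2)/30 + 40472) = -21442*((7/2)*(1/30) + 40472) = -21442*(7/60 + 40472) = -21442*2428327/60 = -26034093767/30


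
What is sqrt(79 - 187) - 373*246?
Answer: -91758 + 6*I*sqrt(3) ≈ -91758.0 + 10.392*I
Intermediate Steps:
sqrt(79 - 187) - 373*246 = sqrt(-108) - 91758 = 6*I*sqrt(3) - 91758 = -91758 + 6*I*sqrt(3)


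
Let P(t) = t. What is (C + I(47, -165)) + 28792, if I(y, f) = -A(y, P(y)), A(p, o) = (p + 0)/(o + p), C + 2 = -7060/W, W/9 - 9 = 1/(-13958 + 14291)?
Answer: 86049701/2998 ≈ 28702.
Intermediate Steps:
W = 2998/37 (W = 81 + 9/(-13958 + 14291) = 81 + 9/333 = 81 + 9*(1/333) = 81 + 1/37 = 2998/37 ≈ 81.027)
C = -133608/1499 (C = -2 - 7060/2998/37 = -2 - 7060*37/2998 = -2 - 130610/1499 = -133608/1499 ≈ -89.131)
A(p, o) = p/(o + p)
I(y, f) = -½ (I(y, f) = -y/(y + y) = -y/(2*y) = -y*1/(2*y) = -1*½ = -½)
(C + I(47, -165)) + 28792 = (-133608/1499 - ½) + 28792 = -268715/2998 + 28792 = 86049701/2998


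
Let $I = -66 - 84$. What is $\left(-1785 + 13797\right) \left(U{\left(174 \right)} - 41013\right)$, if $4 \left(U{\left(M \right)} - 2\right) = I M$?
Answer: $-571002432$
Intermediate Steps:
$I = -150$ ($I = -66 - 84 = -150$)
$U{\left(M \right)} = 2 - \frac{75 M}{2}$ ($U{\left(M \right)} = 2 + \frac{\left(-150\right) M}{4} = 2 - \frac{75 M}{2}$)
$\left(-1785 + 13797\right) \left(U{\left(174 \right)} - 41013\right) = \left(-1785 + 13797\right) \left(\left(2 - 6525\right) - 41013\right) = 12012 \left(\left(2 - 6525\right) - 41013\right) = 12012 \left(-6523 - 41013\right) = 12012 \left(-47536\right) = -571002432$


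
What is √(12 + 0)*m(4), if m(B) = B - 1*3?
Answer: 2*√3 ≈ 3.4641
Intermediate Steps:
m(B) = -3 + B (m(B) = B - 3 = -3 + B)
√(12 + 0)*m(4) = √(12 + 0)*(-3 + 4) = √12*1 = (2*√3)*1 = 2*√3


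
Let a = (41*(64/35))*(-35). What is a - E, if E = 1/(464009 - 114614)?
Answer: -916812481/349395 ≈ -2624.0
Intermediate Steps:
E = 1/349395 ≈ 2.8621e-6
a = -2624 (a = (41*(64*(1/35)))*(-35) = (41*(64/35))*(-35) = (2624/35)*(-35) = -2624)
a - E = -2624 - 1*1/349395 = -2624 - 1/349395 = -916812481/349395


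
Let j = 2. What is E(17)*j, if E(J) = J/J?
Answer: 2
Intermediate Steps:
E(J) = 1
E(17)*j = 1*2 = 2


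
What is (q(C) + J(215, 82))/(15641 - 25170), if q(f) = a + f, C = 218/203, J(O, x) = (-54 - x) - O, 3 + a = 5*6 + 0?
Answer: 65554/1934387 ≈ 0.033889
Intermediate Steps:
a = 27 (a = -3 + (5*6 + 0) = -3 + (30 + 0) = -3 + 30 = 27)
J(O, x) = -54 - O - x
C = 218/203 (C = 218*(1/203) = 218/203 ≈ 1.0739)
q(f) = 27 + f
(q(C) + J(215, 82))/(15641 - 25170) = ((27 + 218/203) + (-54 - 1*215 - 1*82))/(15641 - 25170) = (5699/203 + (-54 - 215 - 82))/(-9529) = (5699/203 - 351)*(-1/9529) = -65554/203*(-1/9529) = 65554/1934387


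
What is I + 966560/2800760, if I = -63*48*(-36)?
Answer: 7622572580/70019 ≈ 1.0886e+5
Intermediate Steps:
I = 108864 (I = -3024*(-36) = 108864)
I + 966560/2800760 = 108864 + 966560/2800760 = 108864 + 966560*(1/2800760) = 108864 + 24164/70019 = 7622572580/70019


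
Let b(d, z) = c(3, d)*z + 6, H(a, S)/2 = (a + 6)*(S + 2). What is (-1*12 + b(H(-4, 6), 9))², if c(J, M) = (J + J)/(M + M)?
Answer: 27225/1024 ≈ 26.587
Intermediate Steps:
c(J, M) = J/M (c(J, M) = (2*J)/((2*M)) = (2*J)*(1/(2*M)) = J/M)
H(a, S) = 2*(2 + S)*(6 + a) (H(a, S) = 2*((a + 6)*(S + 2)) = 2*((6 + a)*(2 + S)) = 2*((2 + S)*(6 + a)) = 2*(2 + S)*(6 + a))
b(d, z) = 6 + 3*z/d (b(d, z) = (3/d)*z + 6 = 3*z/d + 6 = 6 + 3*z/d)
(-1*12 + b(H(-4, 6), 9))² = (-1*12 + (6 + 3*9/(24 + 4*(-4) + 12*6 + 2*6*(-4))))² = (-12 + (6 + 3*9/(24 - 16 + 72 - 48)))² = (-12 + (6 + 3*9/32))² = (-12 + (6 + 3*9*(1/32)))² = (-12 + (6 + 27/32))² = (-12 + 219/32)² = (-165/32)² = 27225/1024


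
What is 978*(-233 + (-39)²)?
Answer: 1259664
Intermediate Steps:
978*(-233 + (-39)²) = 978*(-233 + 1521) = 978*1288 = 1259664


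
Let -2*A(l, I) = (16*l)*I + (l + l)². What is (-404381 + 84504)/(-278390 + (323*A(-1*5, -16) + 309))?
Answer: 319877/500951 ≈ 0.63854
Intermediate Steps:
A(l, I) = -2*l² - 8*I*l (A(l, I) = -((16*l)*I + (l + l)²)/2 = -(16*I*l + (2*l)²)/2 = -(16*I*l + 4*l²)/2 = -(4*l² + 16*I*l)/2 = -2*l² - 8*I*l)
(-404381 + 84504)/(-278390 + (323*A(-1*5, -16) + 309)) = (-404381 + 84504)/(-278390 + (323*(-2*(-1*5)*(-1*5 + 4*(-16))) + 309)) = -319877/(-278390 + (323*(-2*(-5)*(-5 - 64)) + 309)) = -319877/(-278390 + (323*(-2*(-5)*(-69)) + 309)) = -319877/(-278390 + (323*(-690) + 309)) = -319877/(-278390 + (-222870 + 309)) = -319877/(-278390 - 222561) = -319877/(-500951) = -319877*(-1/500951) = 319877/500951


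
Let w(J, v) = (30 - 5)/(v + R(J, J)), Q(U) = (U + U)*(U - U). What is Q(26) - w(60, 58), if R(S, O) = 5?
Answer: -25/63 ≈ -0.39683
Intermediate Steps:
Q(U) = 0 (Q(U) = (2*U)*0 = 0)
w(J, v) = 25/(5 + v) (w(J, v) = (30 - 5)/(v + 5) = 25/(5 + v))
Q(26) - w(60, 58) = 0 - 25/(5 + 58) = 0 - 25/63 = -25/63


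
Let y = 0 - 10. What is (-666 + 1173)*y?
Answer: -5070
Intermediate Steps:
y = -10
(-666 + 1173)*y = (-666 + 1173)*(-10) = 507*(-10) = -5070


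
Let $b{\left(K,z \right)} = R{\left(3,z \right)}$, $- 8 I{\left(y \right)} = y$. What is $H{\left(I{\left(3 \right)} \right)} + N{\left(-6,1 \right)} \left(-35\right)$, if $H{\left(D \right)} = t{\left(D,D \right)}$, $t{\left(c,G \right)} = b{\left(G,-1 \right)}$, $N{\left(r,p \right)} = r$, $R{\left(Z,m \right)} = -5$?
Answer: $205$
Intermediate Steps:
$I{\left(y \right)} = - \frac{y}{8}$
$b{\left(K,z \right)} = -5$
$t{\left(c,G \right)} = -5$
$H{\left(D \right)} = -5$
$H{\left(I{\left(3 \right)} \right)} + N{\left(-6,1 \right)} \left(-35\right) = -5 - -210 = -5 + 210 = 205$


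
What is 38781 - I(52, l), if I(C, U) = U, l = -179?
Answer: 38960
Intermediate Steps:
38781 - I(52, l) = 38781 - 1*(-179) = 38781 + 179 = 38960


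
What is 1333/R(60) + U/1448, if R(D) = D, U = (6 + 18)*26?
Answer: 245953/10860 ≈ 22.648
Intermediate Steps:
U = 624 (U = 24*26 = 624)
1333/R(60) + U/1448 = 1333/60 + 624/1448 = 1333*(1/60) + 624*(1/1448) = 1333/60 + 78/181 = 245953/10860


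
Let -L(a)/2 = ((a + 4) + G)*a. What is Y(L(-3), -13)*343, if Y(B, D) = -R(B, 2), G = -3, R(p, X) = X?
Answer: -686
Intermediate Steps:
L(a) = -2*a*(1 + a) (L(a) = -2*((a + 4) - 3)*a = -2*((4 + a) - 3)*a = -2*(1 + a)*a = -2*a*(1 + a))
Y(B, D) = -2 (Y(B, D) = -1*2 = -2)
Y(L(-3), -13)*343 = -2*343 = -686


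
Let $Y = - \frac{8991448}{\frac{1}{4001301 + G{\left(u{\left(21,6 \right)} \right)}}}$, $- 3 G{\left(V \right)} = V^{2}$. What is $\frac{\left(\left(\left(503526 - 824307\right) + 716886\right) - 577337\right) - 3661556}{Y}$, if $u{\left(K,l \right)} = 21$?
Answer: $\frac{960697}{8994042032748} \approx 1.0681 \cdot 10^{-7}$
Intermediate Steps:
$G{\left(V \right)} = - \frac{V^{2}}{3}$
$Y = -35976168130992$ ($Y = - \frac{8991448}{\frac{1}{4001301 - \frac{21^{2}}{3}}} = - \frac{8991448}{\frac{1}{4001301 - 147}} = - \frac{8991448}{\frac{1}{4001154}} = - 8991448 \frac{1}{\frac{1}{4001154}} = \left(-8991448\right) 4001154 = -35976168130992$)
$\frac{\left(\left(\left(503526 - 824307\right) + 716886\right) - 577337\right) - 3661556}{Y} = \frac{\left(\left(\left(503526 - 824307\right) + 716886\right) - 577337\right) - 3661556}{-35976168130992} = \left(\left(\left(-320781 + 716886\right) - 577337\right) - 3661556\right) \left(- \frac{1}{35976168130992}\right) = \left(\left(396105 - 577337\right) - 3661556\right) \left(- \frac{1}{35976168130992}\right) = \left(-181232 - 3661556\right) \left(- \frac{1}{35976168130992}\right) = \left(-3842788\right) \left(- \frac{1}{35976168130992}\right) = \frac{960697}{8994042032748}$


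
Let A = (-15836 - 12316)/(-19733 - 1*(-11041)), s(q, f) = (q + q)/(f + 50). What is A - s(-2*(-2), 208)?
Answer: 899210/280317 ≈ 3.2078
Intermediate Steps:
s(q, f) = 2*q/(50 + f) (s(q, f) = (2*q)/(50 + f) = 2*q/(50 + f))
A = 7038/2173 (A = -28152/(-19733 + 11041) = -28152/(-8692) = -28152*(-1/8692) = 7038/2173 ≈ 3.2388)
A - s(-2*(-2), 208) = 7038/2173 - 2*(-2*(-2))/(50 + 208) = 7038/2173 - 2*4/258 = 7038/2173 - 1*4/129 = 7038/2173 - 4/129 = 899210/280317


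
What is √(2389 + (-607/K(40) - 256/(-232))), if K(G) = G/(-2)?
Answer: √203560135/290 ≈ 49.198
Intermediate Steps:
K(G) = -G/2 (K(G) = G*(-½) = -G/2)
√(2389 + (-607/K(40) - 256/(-232))) = √(2389 + (-607/((-½*40)) - 256/(-232))) = √(2389 + (-607/(-20) - 256*(-1/232))) = √(2389 + (-607*(-1/20) + 32/29)) = √(2389 + (607/20 + 32/29)) = √(2389 + 18243/580) = √(1403863/580) = √203560135/290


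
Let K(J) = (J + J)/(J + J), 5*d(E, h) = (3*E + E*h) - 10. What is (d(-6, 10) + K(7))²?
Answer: 6889/25 ≈ 275.56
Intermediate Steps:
d(E, h) = -2 + 3*E/5 + E*h/5 (d(E, h) = ((3*E + E*h) - 10)/5 = (-10 + 3*E + E*h)/5 = -2 + 3*E/5 + E*h/5)
K(J) = 1 (K(J) = (2*J)/((2*J)) = (2*J)*(1/(2*J)) = 1)
(d(-6, 10) + K(7))² = ((-2 + (⅗)*(-6) + (⅕)*(-6)*10) + 1)² = ((-2 - 18/5 - 12) + 1)² = (-88/5 + 1)² = (-83/5)² = 6889/25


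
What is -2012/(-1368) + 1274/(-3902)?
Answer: 763499/667242 ≈ 1.1443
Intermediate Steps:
-2012/(-1368) + 1274/(-3902) = -2012*(-1/1368) + 1274*(-1/3902) = 503/342 - 637/1951 = 763499/667242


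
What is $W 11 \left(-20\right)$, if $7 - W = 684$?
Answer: $148940$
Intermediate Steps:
$W = -677$ ($W = 7 - 684 = -677$)
$W 11 \left(-20\right) = - 677 \cdot 11 \left(-20\right) = \left(-677\right) \left(-220\right) = 148940$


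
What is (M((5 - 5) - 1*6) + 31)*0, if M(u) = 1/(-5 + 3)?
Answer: 0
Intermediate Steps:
M(u) = -½ (M(u) = 1/(-2) = -½)
(M((5 - 5) - 1*6) + 31)*0 = (-½ + 31)*0 = (61/2)*0 = 0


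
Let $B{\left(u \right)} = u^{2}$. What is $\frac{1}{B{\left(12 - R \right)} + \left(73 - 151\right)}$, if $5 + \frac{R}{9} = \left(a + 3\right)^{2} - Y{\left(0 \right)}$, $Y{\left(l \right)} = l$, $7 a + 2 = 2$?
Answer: $\frac{1}{498} \approx 0.002008$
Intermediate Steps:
$a = 0$ ($a = - \frac{2}{7} + \frac{1}{7} \cdot 2 = - \frac{2}{7} + \frac{2}{7} = 0$)
$R = 36$ ($R = -45 + 9 \left(\left(0 + 3\right)^{2} - 0\right) = -45 + 9 \left(3^{2} + 0\right) = -45 + 9 \left(9 + 0\right) = -45 + 9 \cdot 9 = -45 + 81 = 36$)
$\frac{1}{B{\left(12 - R \right)} + \left(73 - 151\right)} = \frac{1}{\left(12 - 36\right)^{2} + \left(73 - 151\right)} = \frac{1}{\left(-24\right)^{2} - 78} = \frac{1}{576 - 78} = \frac{1}{498}$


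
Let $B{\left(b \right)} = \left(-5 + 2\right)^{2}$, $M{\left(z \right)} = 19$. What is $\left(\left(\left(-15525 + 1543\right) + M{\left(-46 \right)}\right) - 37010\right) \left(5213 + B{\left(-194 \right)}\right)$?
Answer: $-266181006$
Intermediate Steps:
$B{\left(b \right)} = 9$ ($B{\left(b \right)} = \left(-3\right)^{2} = 9$)
$\left(\left(\left(-15525 + 1543\right) + M{\left(-46 \right)}\right) - 37010\right) \left(5213 + B{\left(-194 \right)}\right) = \left(\left(\left(-15525 + 1543\right) + 19\right) - 37010\right) \left(5213 + 9\right) = \left(\left(-13982 + 19\right) - 37010\right) 5222 = \left(-13963 - 37010\right) 5222 = \left(-50973\right) 5222 = -266181006$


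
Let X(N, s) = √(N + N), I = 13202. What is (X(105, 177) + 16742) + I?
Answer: 29944 + √210 ≈ 29959.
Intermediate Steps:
X(N, s) = √2*√N (X(N, s) = √(2*N) = √2*√N)
(X(105, 177) + 16742) + I = (√2*√105 + 16742) + 13202 = (√210 + 16742) + 13202 = (16742 + √210) + 13202 = 29944 + √210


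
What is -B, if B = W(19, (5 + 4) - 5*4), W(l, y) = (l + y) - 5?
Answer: -3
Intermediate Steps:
W(l, y) = -5 + l + y
B = 3 (B = -5 + 19 + ((5 + 4) - 5*4) = -5 + 19 + (9 - 20) = -5 + 19 - 11 = 3)
-B = -1*3 = -3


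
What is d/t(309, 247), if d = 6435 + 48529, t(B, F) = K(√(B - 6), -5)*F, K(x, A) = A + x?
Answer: 10570/2641 + 2114*√303/2641 ≈ 17.936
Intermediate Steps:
t(B, F) = F*(-5 + √(-6 + B)) (t(B, F) = (-5 + √(B - 6))*F = (-5 + √(-6 + B))*F = F*(-5 + √(-6 + B)))
d = 54964
d/t(309, 247) = 54964/((247*(-5 + √(-6 + 309)))) = 54964/((247*(-5 + √303))) = 54964/(-1235 + 247*√303)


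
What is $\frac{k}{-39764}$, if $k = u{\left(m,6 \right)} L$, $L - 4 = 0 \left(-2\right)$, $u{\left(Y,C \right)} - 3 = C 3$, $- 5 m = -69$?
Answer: $- \frac{21}{9941} \approx -0.0021125$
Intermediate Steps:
$m = \frac{69}{5}$ ($m = \left(- \frac{1}{5}\right) \left(-69\right) = \frac{69}{5} \approx 13.8$)
$u{\left(Y,C \right)} = 3 + 3 C$ ($u{\left(Y,C \right)} = 3 + C 3 = 3 + 3 C$)
$L = 4$ ($L = 4 + 0 \left(-2\right) = 4 + 0 = 4$)
$k = 84$ ($k = \left(3 + 3 \cdot 6\right) 4 = \left(3 + 18\right) 4 = 21 \cdot 4 = 84$)
$\frac{k}{-39764} = \frac{84}{-39764} = 84 \left(- \frac{1}{39764}\right) = - \frac{21}{9941}$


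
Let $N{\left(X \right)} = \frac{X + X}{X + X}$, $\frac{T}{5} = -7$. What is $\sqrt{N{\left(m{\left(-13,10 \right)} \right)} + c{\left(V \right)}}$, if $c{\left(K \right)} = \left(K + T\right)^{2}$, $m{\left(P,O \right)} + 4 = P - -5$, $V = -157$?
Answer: $\sqrt{36865} \approx 192.0$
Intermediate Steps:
$T = -35$ ($T = 5 \left(-7\right) = -35$)
$m{\left(P,O \right)} = 1 + P$ ($m{\left(P,O \right)} = -4 + \left(P - -5\right) = -4 + \left(P + 5\right) = -4 + \left(5 + P\right) = 1 + P$)
$c{\left(K \right)} = \left(-35 + K\right)^{2}$ ($c{\left(K \right)} = \left(K - 35\right)^{2} = \left(-35 + K\right)^{2}$)
$N{\left(X \right)} = 1$ ($N{\left(X \right)} = \frac{2 X}{2 X} = 2 X \frac{1}{2 X} = 1$)
$\sqrt{N{\left(m{\left(-13,10 \right)} \right)} + c{\left(V \right)}} = \sqrt{1 + \left(-35 - 157\right)^{2}} = \sqrt{1 + \left(-192\right)^{2}} = \sqrt{1 + 36864} = \sqrt{36865}$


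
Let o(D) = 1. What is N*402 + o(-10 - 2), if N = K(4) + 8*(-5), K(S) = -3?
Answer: -17285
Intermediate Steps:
N = -43 (N = -3 + 8*(-5) = -3 - 40 = -43)
N*402 + o(-10 - 2) = -43*402 + 1 = -17286 + 1 = -17285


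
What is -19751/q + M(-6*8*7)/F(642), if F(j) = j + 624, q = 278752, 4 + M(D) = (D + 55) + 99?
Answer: -12808773/58816672 ≈ -0.21777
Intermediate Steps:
M(D) = 150 + D (M(D) = -4 + ((D + 55) + 99) = -4 + ((55 + D) + 99) = -4 + (154 + D) = 150 + D)
F(j) = 624 + j
-19751/q + M(-6*8*7)/F(642) = -19751/278752 + (150 - 6*8*7)/(624 + 642) = -19751*1/278752 + (150 - 48*7)/1266 = -19751/278752 + (150 - 336)*(1/1266) = -19751/278752 - 186*1/1266 = -19751/278752 - 31/211 = -12808773/58816672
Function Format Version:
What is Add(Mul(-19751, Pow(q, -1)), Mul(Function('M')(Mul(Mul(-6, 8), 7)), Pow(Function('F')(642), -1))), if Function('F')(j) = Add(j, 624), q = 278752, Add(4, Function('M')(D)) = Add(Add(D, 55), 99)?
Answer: Rational(-12808773, 58816672) ≈ -0.21777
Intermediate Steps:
Function('M')(D) = Add(150, D) (Function('M')(D) = Add(-4, Add(Add(D, 55), 99)) = Add(-4, Add(Add(55, D), 99)) = Add(-4, Add(154, D)) = Add(150, D))
Function('F')(j) = Add(624, j)
Add(Mul(-19751, Pow(q, -1)), Mul(Function('M')(Mul(Mul(-6, 8), 7)), Pow(Function('F')(642), -1))) = Add(Mul(-19751, Pow(278752, -1)), Mul(Add(150, Mul(Mul(-6, 8), 7)), Pow(Add(624, 642), -1))) = Add(Mul(-19751, Rational(1, 278752)), Mul(Add(150, Mul(-48, 7)), Pow(1266, -1))) = Add(Rational(-19751, 278752), Mul(Add(150, -336), Rational(1, 1266))) = Add(Rational(-19751, 278752), Mul(-186, Rational(1, 1266))) = Add(Rational(-19751, 278752), Rational(-31, 211)) = Rational(-12808773, 58816672)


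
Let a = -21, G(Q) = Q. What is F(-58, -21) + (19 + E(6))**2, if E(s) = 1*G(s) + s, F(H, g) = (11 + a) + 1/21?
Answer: 19972/21 ≈ 951.05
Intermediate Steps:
F(H, g) = -209/21 (F(H, g) = (11 - 21) + 1/21 = -10 + 1/21 = -209/21)
E(s) = 2*s (E(s) = 1*s + s = s + s = 2*s)
F(-58, -21) + (19 + E(6))**2 = -209/21 + (19 + 2*6)**2 = -209/21 + (19 + 12)**2 = -209/21 + 31**2 = -209/21 + 961 = 19972/21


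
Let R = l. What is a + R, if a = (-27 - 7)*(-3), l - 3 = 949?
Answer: 1054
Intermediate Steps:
l = 952 (l = 3 + 949 = 952)
R = 952
a = 102 (a = -34*(-3) = 102)
a + R = 102 + 952 = 1054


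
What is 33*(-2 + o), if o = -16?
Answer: -594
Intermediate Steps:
33*(-2 + o) = 33*(-2 - 16) = 33*(-18) = -594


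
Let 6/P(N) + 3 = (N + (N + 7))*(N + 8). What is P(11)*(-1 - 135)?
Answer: -204/137 ≈ -1.4891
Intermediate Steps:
P(N) = 6/(-3 + (7 + 2*N)*(8 + N)) (P(N) = 6/(-3 + (N + (N + 7))*(N + 8)) = 6/(-3 + (N + (7 + N))*(8 + N)) = 6/(-3 + (7 + 2*N)*(8 + N)))
P(11)*(-1 - 135) = (6/(53 + 2*11² + 23*11))*(-1 - 135) = (6/(53 + 2*121 + 253))*(-136) = (6/(53 + 242 + 253))*(-136) = (6/548)*(-136) = (6*(1/548))*(-136) = (3/274)*(-136) = -204/137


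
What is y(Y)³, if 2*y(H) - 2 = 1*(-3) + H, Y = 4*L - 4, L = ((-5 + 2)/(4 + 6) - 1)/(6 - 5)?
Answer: -132651/1000 ≈ -132.65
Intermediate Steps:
L = -13/10 (L = (-3/10 - 1)/1 = (-3*⅒ - 1)*1 = (-3/10 - 1)*1 = -13/10*1 = -13/10 ≈ -1.3000)
Y = -46/5 (Y = 4*(-13/10) - 4 = -26/5 - 4 = -46/5 ≈ -9.2000)
y(H) = -½ + H/2 (y(H) = 1 + (1*(-3) + H)/2 = 1 + (-3 + H)/2 = 1 + (-3/2 + H/2) = -½ + H/2)
y(Y)³ = (-½ + (½)*(-46/5))³ = (-½ - 23/5)³ = (-51/10)³ = -132651/1000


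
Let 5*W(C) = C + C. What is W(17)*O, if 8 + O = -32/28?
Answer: -2176/35 ≈ -62.171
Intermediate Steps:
W(C) = 2*C/5 (W(C) = (C + C)/5 = (2*C)/5 = 2*C/5)
O = -64/7 (O = -8 - 32/28 = -8 - 32*1/28 = -8 - 8/7 = -64/7 ≈ -9.1429)
W(17)*O = ((⅖)*17)*(-64/7) = (34/5)*(-64/7) = -2176/35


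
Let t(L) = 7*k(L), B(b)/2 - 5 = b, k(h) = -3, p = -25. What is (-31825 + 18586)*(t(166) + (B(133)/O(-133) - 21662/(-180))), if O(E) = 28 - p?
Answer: -733606823/530 ≈ -1.3842e+6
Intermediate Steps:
B(b) = 10 + 2*b
t(L) = -21 (t(L) = 7*(-3) = -21)
O(E) = 53 (O(E) = 28 - 1*(-25) = 28 + 25 = 53)
(-31825 + 18586)*(t(166) + (B(133)/O(-133) - 21662/(-180))) = (-31825 + 18586)*(-21 + ((10 + 2*133)/53 - 21662/(-180))) = -13239*(-21 + ((10 + 266)*(1/53) - 21662*(-1/180))) = -13239*(-21 + (276*(1/53) + 10831/90)) = -13239*(-21 + (276/53 + 10831/90)) = -13239*(-21 + 598883/4770) = -13239*498713/4770 = -733606823/530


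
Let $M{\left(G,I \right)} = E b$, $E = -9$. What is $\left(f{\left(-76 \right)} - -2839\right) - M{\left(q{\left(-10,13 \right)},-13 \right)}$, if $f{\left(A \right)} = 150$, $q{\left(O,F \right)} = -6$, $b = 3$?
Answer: $3016$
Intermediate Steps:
$M{\left(G,I \right)} = -27$ ($M{\left(G,I \right)} = \left(-9\right) 3 = -27$)
$\left(f{\left(-76 \right)} - -2839\right) - M{\left(q{\left(-10,13 \right)},-13 \right)} = \left(150 - -2839\right) - -27 = \left(150 + 2839\right) + 27 = 2989 + 27 = 3016$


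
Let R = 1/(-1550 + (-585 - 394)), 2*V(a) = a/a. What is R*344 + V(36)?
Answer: 1841/5058 ≈ 0.36398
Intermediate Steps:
V(a) = 1/2 (V(a) = (a/a)/2 = (1/2)*1 = 1/2)
R = -1/2529 (R = 1/(-1550 - 979) = 1/(-2529) = -1/2529 ≈ -0.00039541)
R*344 + V(36) = -1/2529*344 + 1/2 = -344/2529 + 1/2 = 1841/5058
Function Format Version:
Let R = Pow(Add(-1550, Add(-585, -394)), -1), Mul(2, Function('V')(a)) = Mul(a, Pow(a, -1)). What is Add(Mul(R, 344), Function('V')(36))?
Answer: Rational(1841, 5058) ≈ 0.36398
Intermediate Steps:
Function('V')(a) = Rational(1, 2) (Function('V')(a) = Mul(Rational(1, 2), Mul(a, Pow(a, -1))) = Mul(Rational(1, 2), 1) = Rational(1, 2))
R = Rational(-1, 2529) (R = Pow(Add(-1550, -979), -1) = Pow(-2529, -1) = Rational(-1, 2529) ≈ -0.00039541)
Add(Mul(R, 344), Function('V')(36)) = Add(Mul(Rational(-1, 2529), 344), Rational(1, 2)) = Add(Rational(-344, 2529), Rational(1, 2)) = Rational(1841, 5058)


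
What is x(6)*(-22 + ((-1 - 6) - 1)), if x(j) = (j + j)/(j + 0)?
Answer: -60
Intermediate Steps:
x(j) = 2 (x(j) = (2*j)/j = 2)
x(6)*(-22 + ((-1 - 6) - 1)) = 2*(-22 + ((-1 - 6) - 1)) = 2*(-22 + (-7 - 1)) = 2*(-22 - 8) = 2*(-30) = -60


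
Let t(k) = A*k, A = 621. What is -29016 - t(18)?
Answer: -40194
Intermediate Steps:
t(k) = 621*k
-29016 - t(18) = -29016 - 621*18 = -29016 - 1*11178 = -29016 - 11178 = -40194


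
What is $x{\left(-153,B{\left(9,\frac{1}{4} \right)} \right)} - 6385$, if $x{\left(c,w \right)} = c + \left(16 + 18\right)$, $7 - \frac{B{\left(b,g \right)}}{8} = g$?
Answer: $-6504$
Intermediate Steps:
$B{\left(b,g \right)} = 56 - 8 g$
$x{\left(c,w \right)} = 34 + c$ ($x{\left(c,w \right)} = c + 34 = 34 + c$)
$x{\left(-153,B{\left(9,\frac{1}{4} \right)} \right)} - 6385 = \left(34 - 153\right) - 6385 = -119 - 6385 = -6504$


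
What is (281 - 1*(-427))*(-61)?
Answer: -43188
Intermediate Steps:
(281 - 1*(-427))*(-61) = (281 + 427)*(-61) = 708*(-61) = -43188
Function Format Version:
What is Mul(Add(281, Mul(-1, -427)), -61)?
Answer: -43188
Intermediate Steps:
Mul(Add(281, Mul(-1, -427)), -61) = Mul(Add(281, 427), -61) = Mul(708, -61) = -43188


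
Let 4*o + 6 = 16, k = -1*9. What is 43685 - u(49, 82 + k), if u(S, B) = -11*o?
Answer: 87425/2 ≈ 43713.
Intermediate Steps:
k = -9
o = 5/2 (o = -3/2 + (¼)*16 = -3/2 + 4 = 5/2 ≈ 2.5000)
u(S, B) = -55/2 (u(S, B) = -11*5/2 = -55/2)
43685 - u(49, 82 + k) = 43685 - 1*(-55/2) = 43685 + 55/2 = 87425/2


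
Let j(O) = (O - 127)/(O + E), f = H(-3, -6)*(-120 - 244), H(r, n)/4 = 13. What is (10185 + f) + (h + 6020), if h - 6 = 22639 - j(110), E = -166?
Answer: 1115615/56 ≈ 19922.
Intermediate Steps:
H(r, n) = 52 (H(r, n) = 4*13 = 52)
f = -18928 (f = 52*(-120 - 244) = 52*(-364) = -18928)
j(O) = (-127 + O)/(-166 + O) (j(O) = (O - 127)/(O - 166) = (-127 + O)/(-166 + O))
h = 1268103/56 (h = 6 + (22639 - (-127 + 110)/(-166 + 110)) = 6 + (22639 - (-17)/(-56)) = 6 + (22639 - (-1)*(-17)/56) = 6 + (22639 - 1*17/56) = 6 + (22639 - 17/56) = 6 + 1267767/56 = 1268103/56 ≈ 22645.)
(10185 + f) + (h + 6020) = (10185 - 18928) + (1268103/56 + 6020) = -8743 + 1605223/56 = 1115615/56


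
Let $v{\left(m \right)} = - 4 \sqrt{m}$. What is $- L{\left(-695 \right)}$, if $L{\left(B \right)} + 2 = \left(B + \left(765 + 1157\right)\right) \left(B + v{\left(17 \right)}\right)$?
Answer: $852767 + 4908 \sqrt{17} \approx 8.73 \cdot 10^{5}$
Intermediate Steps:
$L{\left(B \right)} = -2 + \left(1922 + B\right) \left(B - 4 \sqrt{17}\right)$ ($L{\left(B \right)} = -2 + \left(B + \left(765 + 1157\right)\right) \left(B - 4 \sqrt{17}\right) = -2 + \left(B + 1922\right) \left(B - 4 \sqrt{17}\right) = -2 + \left(1922 + B\right) \left(B - 4 \sqrt{17}\right)$)
$- L{\left(-695 \right)} = - (-2 + \left(-695\right)^{2} - 7688 \sqrt{17} + 1922 \left(-695\right) - - 2780 \sqrt{17}) = - (-2 + 483025 - 7688 \sqrt{17} - 1335790 + 2780 \sqrt{17}) = - (-852767 - 4908 \sqrt{17}) = 852767 + 4908 \sqrt{17}$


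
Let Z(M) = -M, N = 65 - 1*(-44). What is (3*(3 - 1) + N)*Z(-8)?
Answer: 920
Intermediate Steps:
N = 109 (N = 65 + 44 = 109)
(3*(3 - 1) + N)*Z(-8) = (3*(3 - 1) + 109)*(-1*(-8)) = (3*2 + 109)*8 = (6 + 109)*8 = 115*8 = 920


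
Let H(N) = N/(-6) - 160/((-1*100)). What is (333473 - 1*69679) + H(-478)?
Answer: 3958129/15 ≈ 2.6388e+5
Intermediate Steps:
H(N) = 8/5 - N/6 (H(N) = N*(-⅙) - 160/(-100) = -N/6 - 160*(-1/100) = -N/6 + 8/5 = 8/5 - N/6)
(333473 - 1*69679) + H(-478) = (333473 - 1*69679) + (8/5 - ⅙*(-478)) = (333473 - 69679) + (8/5 + 239/3) = 263794 + 1219/15 = 3958129/15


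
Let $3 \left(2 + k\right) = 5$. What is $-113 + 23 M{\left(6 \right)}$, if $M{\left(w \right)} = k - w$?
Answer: $- \frac{776}{3} \approx -258.67$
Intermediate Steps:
$k = - \frac{1}{3}$ ($k = -2 + \frac{1}{3} \cdot 5 = -2 + \frac{5}{3} = - \frac{1}{3} \approx -0.33333$)
$M{\left(w \right)} = - \frac{1}{3} - w$
$-113 + 23 M{\left(6 \right)} = -113 + 23 \left(- \frac{1}{3} - 6\right) = -113 + 23 \left(- \frac{19}{3}\right) = -113 - \frac{437}{3} = - \frac{776}{3}$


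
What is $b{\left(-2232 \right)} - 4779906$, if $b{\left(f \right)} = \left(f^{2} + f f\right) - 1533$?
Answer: $5182209$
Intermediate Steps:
$b{\left(f \right)} = -1533 + 2 f^{2}$ ($b{\left(f \right)} = \left(f^{2} + f^{2}\right) - 1533 = 2 f^{2} - 1533 = -1533 + 2 f^{2}$)
$b{\left(-2232 \right)} - 4779906 = \left(-1533 + 2 \left(-2232\right)^{2}\right) - 4779906 = \left(-1533 + 2 \cdot 4981824\right) - 4779906 = \left(-1533 + 9963648\right) - 4779906 = 9962115 - 4779906 = 5182209$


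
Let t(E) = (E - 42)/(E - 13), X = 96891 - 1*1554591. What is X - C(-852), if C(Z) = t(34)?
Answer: -30611692/21 ≈ -1.4577e+6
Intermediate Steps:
X = -1457700 (X = 96891 - 1554591 = -1457700)
t(E) = (-42 + E)/(-13 + E)
C(Z) = -8/21 (C(Z) = (-42 + 34)/(-13 + 34) = -8/21)
X - C(-852) = -1457700 - 1*(-8/21) = -1457700 + 8/21 = -30611692/21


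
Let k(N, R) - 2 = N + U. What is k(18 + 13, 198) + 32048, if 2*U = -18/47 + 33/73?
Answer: 220140059/6862 ≈ 32081.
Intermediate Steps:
U = 237/6862 (U = (-18/47 + 33/73)/2 = (1/2)*(237/3431) = 237/6862 ≈ 0.034538)
k(N, R) = 13961/6862 + N (k(N, R) = 2 + (N + 237/6862) = 2 + (237/6862 + N) = 13961/6862 + N)
k(18 + 13, 198) + 32048 = (13961/6862 + (18 + 13)) + 32048 = (13961/6862 + 31) + 32048 = 226683/6862 + 32048 = 220140059/6862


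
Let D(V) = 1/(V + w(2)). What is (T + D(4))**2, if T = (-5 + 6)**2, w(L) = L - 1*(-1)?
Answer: 64/49 ≈ 1.3061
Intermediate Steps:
w(L) = 1 + L (w(L) = L + 1 = 1 + L)
T = 1 (T = 1**2 = 1)
D(V) = 1/(3 + V) (D(V) = 1/(V + (1 + 2)) = 1/(V + 3) = 1/(3 + V))
(T + D(4))**2 = (1 + 1/(3 + 4))**2 = (1 + 1/7)**2 = (8/7)**2 = 64/49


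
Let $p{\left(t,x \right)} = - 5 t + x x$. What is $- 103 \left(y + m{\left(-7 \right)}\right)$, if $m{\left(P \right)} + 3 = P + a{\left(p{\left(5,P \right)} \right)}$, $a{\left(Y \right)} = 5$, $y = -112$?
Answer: $12051$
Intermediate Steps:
$p{\left(t,x \right)} = x^{2} - 5 t$ ($p{\left(t,x \right)} = - 5 t + x^{2} = x^{2} - 5 t$)
$m{\left(P \right)} = 2 + P$ ($m{\left(P \right)} = -3 + \left(P + 5\right) = -3 + \left(5 + P\right) = 2 + P$)
$- 103 \left(y + m{\left(-7 \right)}\right) = - 103 \left(-112 + \left(2 - 7\right)\right) = - 103 \left(-112 - 5\right) = \left(-103\right) \left(-117\right) = 12051$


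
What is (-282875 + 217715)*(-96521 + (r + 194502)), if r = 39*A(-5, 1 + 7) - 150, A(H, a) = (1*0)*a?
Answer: -6374667960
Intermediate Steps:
A(H, a) = 0 (A(H, a) = 0*a = 0)
r = -150 (r = 39*0 - 150 = 0 - 150 = -150)
(-282875 + 217715)*(-96521 + (r + 194502)) = (-282875 + 217715)*(-96521 + (-150 + 194502)) = -65160*(-96521 + 194352) = -65160*97831 = -6374667960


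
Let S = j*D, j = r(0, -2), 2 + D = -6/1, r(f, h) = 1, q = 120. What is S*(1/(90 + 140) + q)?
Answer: -110404/115 ≈ -960.04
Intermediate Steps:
D = -8 (D = -2 - 6/1 = -2 - 6*1 = -2 - 6 = -8)
j = 1
S = -8 (S = 1*(-8) = -8)
S*(1/(90 + 140) + q) = -8*(1/(90 + 140) + 120) = -8*(1/230 + 120) = -8*27601/230 = -110404/115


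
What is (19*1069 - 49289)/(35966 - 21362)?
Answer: -14489/7302 ≈ -1.9843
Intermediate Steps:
(19*1069 - 49289)/(35966 - 21362) = (20311 - 49289)/14604 = -28978*1/14604 = -14489/7302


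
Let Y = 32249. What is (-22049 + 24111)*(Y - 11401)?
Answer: 42988576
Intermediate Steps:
(-22049 + 24111)*(Y - 11401) = (-22049 + 24111)*(32249 - 11401) = 2062*20848 = 42988576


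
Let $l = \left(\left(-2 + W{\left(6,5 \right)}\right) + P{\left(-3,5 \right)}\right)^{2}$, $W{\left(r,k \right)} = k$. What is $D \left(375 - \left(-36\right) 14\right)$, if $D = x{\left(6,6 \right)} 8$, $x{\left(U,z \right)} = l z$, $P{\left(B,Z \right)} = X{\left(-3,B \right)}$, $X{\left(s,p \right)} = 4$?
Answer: $2067408$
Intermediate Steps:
$P{\left(B,Z \right)} = 4$
$l = 49$ ($l = \left(\left(-2 + 5\right) + 4\right)^{2} = \left(3 + 4\right)^{2} = 7^{2} = 49$)
$x{\left(U,z \right)} = 49 z$
$D = 2352$ ($D = 49 \cdot 6 \cdot 8 = 294 \cdot 8 = 2352$)
$D \left(375 - \left(-36\right) 14\right) = 2352 \left(375 - \left(-36\right) 14\right) = 2352 \left(375 - -504\right) = 2352 \left(375 + 504\right) = 2352 \cdot 879 = 2067408$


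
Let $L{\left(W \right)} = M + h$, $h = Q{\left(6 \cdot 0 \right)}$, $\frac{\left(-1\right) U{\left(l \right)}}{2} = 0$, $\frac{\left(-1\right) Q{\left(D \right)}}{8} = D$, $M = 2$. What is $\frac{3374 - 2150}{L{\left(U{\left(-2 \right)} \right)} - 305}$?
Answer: $- \frac{408}{101} \approx -4.0396$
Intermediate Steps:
$Q{\left(D \right)} = - 8 D$
$U{\left(l \right)} = 0$ ($U{\left(l \right)} = \left(-2\right) 0 = 0$)
$h = 0$ ($h = - 8 \cdot 6 \cdot 0 = \left(-8\right) 0 = 0$)
$L{\left(W \right)} = 2$ ($L{\left(W \right)} = 2 + 0 = 2$)
$\frac{3374 - 2150}{L{\left(U{\left(-2 \right)} \right)} - 305} = \frac{3374 - 2150}{2 - 305} = \frac{1224}{-303} = 1224 \left(- \frac{1}{303}\right) = - \frac{408}{101}$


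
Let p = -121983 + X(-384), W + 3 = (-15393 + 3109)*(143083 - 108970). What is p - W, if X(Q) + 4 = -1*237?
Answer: 418921871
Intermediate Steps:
X(Q) = -241 (X(Q) = -4 - 1*237 = -4 - 237 = -241)
W = -419044095 (W = -3 + (-15393 + 3109)*(143083 - 108970) = -3 - 12284*34113 = -3 - 419044092 = -419044095)
p = -122224 (p = -121983 - 241 = -122224)
p - W = -122224 - 1*(-419044095) = -122224 + 419044095 = 418921871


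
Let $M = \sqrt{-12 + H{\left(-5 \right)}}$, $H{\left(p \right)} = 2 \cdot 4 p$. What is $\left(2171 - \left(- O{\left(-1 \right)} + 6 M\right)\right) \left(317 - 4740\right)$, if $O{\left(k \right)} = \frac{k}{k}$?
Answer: $-9606756 + 53076 i \sqrt{13} \approx -9.6068 \cdot 10^{6} + 1.9137 \cdot 10^{5} i$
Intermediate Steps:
$O{\left(k \right)} = 1$
$H{\left(p \right)} = 8 p$
$M = 2 i \sqrt{13}$ ($M = \sqrt{-12 + 8 \left(-5\right)} = \sqrt{-12 - 40} = \sqrt{-52} = 2 i \sqrt{13} \approx 7.2111 i$)
$\left(2171 - \left(- O{\left(-1 \right)} + 6 M\right)\right) \left(317 - 4740\right) = \left(2171 + \left(- 6 \cdot 2 i \sqrt{13} + 1\right)\right) \left(317 - 4740\right) = \left(2171 + \left(- 12 i \sqrt{13} + 1\right)\right) \left(-4423\right) = \left(2171 + \left(1 - 12 i \sqrt{13}\right)\right) \left(-4423\right) = \left(2172 - 12 i \sqrt{13}\right) \left(-4423\right) = -9606756 + 53076 i \sqrt{13}$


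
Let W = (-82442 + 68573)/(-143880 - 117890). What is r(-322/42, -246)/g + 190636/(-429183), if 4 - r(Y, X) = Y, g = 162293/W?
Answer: -1619760671780129/3646633926591126 ≈ -0.44418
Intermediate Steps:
W = 13869/261770 (W = -13869/(-261770) = -13869*(-1/261770) = 13869/261770 ≈ 0.052982)
g = 42483438610/13869 (g = 162293/(13869/261770) = 162293*(261770/13869) = 42483438610/13869 ≈ 3.0632e+6)
r(Y, X) = 4 - Y
r(-322/42, -246)/g + 190636/(-429183) = (4 - (-322)/42)/(42483438610/13869) + 190636/(-429183) = (4 - (-322)/42)*(13869/42483438610) + 190636*(-1/429183) = (4 - 1*(-23/3))*(13869/42483438610) - 190636/429183 = (4 + 23/3)*(13869/42483438610) - 190636/429183 = (35/3)*(13869/42483438610) - 190636/429183 = 32361/8496687722 - 190636/429183 = -1619760671780129/3646633926591126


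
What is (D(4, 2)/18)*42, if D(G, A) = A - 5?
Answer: -7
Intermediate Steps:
D(G, A) = -5 + A
(D(4, 2)/18)*42 = ((-5 + 2)/18)*42 = -3*1/18*42 = -1/6*42 = -7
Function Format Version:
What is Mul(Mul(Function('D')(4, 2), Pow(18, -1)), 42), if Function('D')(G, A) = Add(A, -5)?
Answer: -7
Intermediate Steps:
Function('D')(G, A) = Add(-5, A)
Mul(Mul(Function('D')(4, 2), Pow(18, -1)), 42) = Mul(Mul(Add(-5, 2), Pow(18, -1)), 42) = Mul(Mul(-3, Rational(1, 18)), 42) = Mul(Rational(-1, 6), 42) = -7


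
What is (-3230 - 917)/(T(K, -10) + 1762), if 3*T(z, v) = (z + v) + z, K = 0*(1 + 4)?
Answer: -12441/5276 ≈ -2.3580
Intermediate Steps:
K = 0 (K = 0*5 = 0)
T(z, v) = v/3 + 2*z/3 (T(z, v) = ((z + v) + z)/3 = ((v + z) + z)/3 = (v + 2*z)/3 = v/3 + 2*z/3)
(-3230 - 917)/(T(K, -10) + 1762) = (-3230 - 917)/(((⅓)*(-10) + (⅔)*0) + 1762) = -4147/((-10/3 + 0) + 1762) = -4147/(-10/3 + 1762) = -4147/5276/3 = -4147*3/5276 = -12441/5276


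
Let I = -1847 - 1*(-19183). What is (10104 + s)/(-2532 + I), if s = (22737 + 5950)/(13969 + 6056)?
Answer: 202361287/296450100 ≈ 0.68262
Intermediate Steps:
I = 17336 (I = -1847 + 19183 = 17336)
s = 28687/20025 ≈ 1.4326
(10104 + s)/(-2532 + I) = (10104 + 28687/20025)/(-2532 + 17336) = (202361287/20025)/14804 = (202361287/20025)*(1/14804) = 202361287/296450100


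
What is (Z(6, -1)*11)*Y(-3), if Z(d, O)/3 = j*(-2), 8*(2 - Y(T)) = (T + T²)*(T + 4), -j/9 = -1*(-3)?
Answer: 4455/2 ≈ 2227.5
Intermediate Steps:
j = -27 (j = -(-9)*(-3) = -9*3 = -27)
Y(T) = 2 - (4 + T)*(T + T²)/8 (Y(T) = 2 - (T + T²)*(T + 4)/8 = 2 - (T + T²)*(4 + T)/8 = 2 - (4 + T)*(T + T²)/8)
Z(d, O) = 162 (Z(d, O) = 3*(-27*(-2)) = 3*54 = 162)
(Z(6, -1)*11)*Y(-3) = (162*11)*(2 - 5/8*(-3)² - ½*(-3) - ⅛*(-3)³) = 1782*(2 - 5/8*9 + 3/2 - ⅛*(-27)) = 1782*(2 - 45/8 + 3/2 + 27/8) = 1782*(5/4) = 4455/2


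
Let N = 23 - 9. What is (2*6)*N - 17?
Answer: 151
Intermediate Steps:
N = 14
(2*6)*N - 17 = (2*6)*14 - 17 = 12*14 - 17 = 168 - 17 = 151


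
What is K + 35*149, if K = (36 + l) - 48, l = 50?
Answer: 5253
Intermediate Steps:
K = 38 (K = (36 + 50) - 48 = 86 - 48 = 38)
K + 35*149 = 38 + 35*149 = 38 + 5215 = 5253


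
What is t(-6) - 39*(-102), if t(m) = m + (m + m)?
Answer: 3960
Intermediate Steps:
t(m) = 3*m (t(m) = m + 2*m = 3*m)
t(-6) - 39*(-102) = 3*(-6) - 39*(-102) = -18 + 3978 = 3960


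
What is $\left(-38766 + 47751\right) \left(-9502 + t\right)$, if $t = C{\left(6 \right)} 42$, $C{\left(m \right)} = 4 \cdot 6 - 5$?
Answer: $-78205440$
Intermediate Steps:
$C{\left(m \right)} = 19$ ($C{\left(m \right)} = 24 - 5 = 19$)
$t = 798$ ($t = 19 \cdot 42 = 798$)
$\left(-38766 + 47751\right) \left(-9502 + t\right) = \left(-38766 + 47751\right) \left(-9502 + 798\right) = 8985 \left(-8704\right) = -78205440$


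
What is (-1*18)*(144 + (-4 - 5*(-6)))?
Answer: -3060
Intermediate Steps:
(-1*18)*(144 + (-4 - 5*(-6))) = -18*(144 + (-4 + 30)) = -18*(144 + 26) = -18*170 = -3060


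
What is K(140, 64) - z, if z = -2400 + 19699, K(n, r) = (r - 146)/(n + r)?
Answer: -1764539/102 ≈ -17299.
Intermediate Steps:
K(n, r) = (-146 + r)/(n + r)
z = 17299
K(140, 64) - z = (-146 + 64)/(140 + 64) - 1*17299 = -82/204 - 17299 = (1/204)*(-82) - 17299 = -41/102 - 17299 = -1764539/102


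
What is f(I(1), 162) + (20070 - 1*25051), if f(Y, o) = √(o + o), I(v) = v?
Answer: -4963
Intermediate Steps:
f(Y, o) = √2*√o (f(Y, o) = √(2*o) = √2*√o)
f(I(1), 162) + (20070 - 1*25051) = √2*√162 + (20070 - 1*25051) = √2*(9*√2) + (20070 - 25051) = 18 - 4981 = -4963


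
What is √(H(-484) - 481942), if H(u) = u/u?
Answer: 3*I*√53549 ≈ 694.22*I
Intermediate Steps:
H(u) = 1
√(H(-484) - 481942) = √(1 - 481942) = √(-481941) = 3*I*√53549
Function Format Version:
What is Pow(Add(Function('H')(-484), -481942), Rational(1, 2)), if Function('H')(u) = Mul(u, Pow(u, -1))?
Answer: Mul(3, I, Pow(53549, Rational(1, 2))) ≈ Mul(694.22, I)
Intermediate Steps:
Function('H')(u) = 1
Pow(Add(Function('H')(-484), -481942), Rational(1, 2)) = Pow(Add(1, -481942), Rational(1, 2)) = Pow(-481941, Rational(1, 2)) = Mul(3, I, Pow(53549, Rational(1, 2)))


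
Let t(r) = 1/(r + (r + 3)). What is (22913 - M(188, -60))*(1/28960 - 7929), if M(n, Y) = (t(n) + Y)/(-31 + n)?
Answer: -156536290699230271/861603440 ≈ -1.8168e+8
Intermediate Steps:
t(r) = 1/(3 + 2*r) (t(r) = 1/(r + (3 + r)) = 1/(3 + 2*r))
M(n, Y) = (Y + 1/(3 + 2*n))/(-31 + n) (M(n, Y) = (1/(3 + 2*n) + Y)/(-31 + n) = (Y + 1/(3 + 2*n))/(-31 + n))
(22913 - M(188, -60))*(1/28960 - 7929) = (22913 - (1 - 60*(3 + 2*188))/((-31 + 188)*(3 + 2*188)))*(1/28960 - 7929) = (22913 - (1 - 60*(3 + 376))/(157*(3 + 376)))*(1/28960 - 7929) = (22913 - (1 - 60*379)/(157*379))*(-229623839/28960) = (22913 - (1 - 22740)/(157*379))*(-229623839/28960) = (22913 - (-22739)/(157*379))*(-229623839/28960) = (22913 - 1*(-22739/59503))*(-229623839/28960) = (22913 + 22739/59503)*(-229623839/28960) = (1363414978/59503)*(-229623839/28960) = -156536290699230271/861603440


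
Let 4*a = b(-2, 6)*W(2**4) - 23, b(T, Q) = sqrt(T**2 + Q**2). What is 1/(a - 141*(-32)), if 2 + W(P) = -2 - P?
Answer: 2884/12995385 + 32*sqrt(10)/64976925 ≈ 0.00022348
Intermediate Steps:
b(T, Q) = sqrt(Q**2 + T**2)
W(P) = -4 - P (W(P) = -2 + (-2 - P) = -4 - P)
a = -23/4 - 10*sqrt(10) (a = (sqrt(6**2 + (-2)**2)*(-4 - 1*2**4) - 23)/4 = (sqrt(36 + 4)*(-4 - 1*16) - 23)/4 = (sqrt(40)*(-4 - 16) - 23)/4 = ((2*sqrt(10))*(-20) - 23)/4 = (-40*sqrt(10) - 23)/4 = (-23 - 40*sqrt(10))/4 = -23/4 - 10*sqrt(10) ≈ -37.373)
1/(a - 141*(-32)) = 1/((-23/4 - 10*sqrt(10)) - 141*(-32)) = 1/((-23/4 - 10*sqrt(10)) + 4512) = 1/(18025/4 - 10*sqrt(10))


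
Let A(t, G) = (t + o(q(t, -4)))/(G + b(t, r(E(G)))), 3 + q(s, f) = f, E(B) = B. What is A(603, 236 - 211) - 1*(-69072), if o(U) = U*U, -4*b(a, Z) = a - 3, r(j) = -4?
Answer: 8633348/125 ≈ 69067.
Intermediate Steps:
b(a, Z) = ¾ - a/4 (b(a, Z) = -(a - 3)/4 = -(-3 + a)/4 = ¾ - a/4)
q(s, f) = -3 + f
o(U) = U²
A(t, G) = (49 + t)/(¾ + G - t/4) (A(t, G) = (t + (-3 - 4)²)/(G + (¾ - t/4)) = (t + (-7)²)/(¾ + G - t/4) = (t + 49)/(¾ + G - t/4) = (49 + t)/(¾ + G - t/4))
A(603, 236 - 211) - 1*(-69072) = 4*(49 + 603)/(3 - 1*603 + 4*(236 - 211)) - 1*(-69072) = 4*652/(3 - 603 + 4*25) + 69072 = 4*652/(3 - 603 + 100) + 69072 = 4*652/(-500) + 69072 = 4*(-1/500)*652 + 69072 = -652/125 + 69072 = 8633348/125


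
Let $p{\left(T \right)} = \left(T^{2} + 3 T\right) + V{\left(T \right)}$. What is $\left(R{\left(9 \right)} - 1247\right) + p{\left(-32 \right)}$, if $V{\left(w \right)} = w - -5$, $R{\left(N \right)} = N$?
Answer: $-337$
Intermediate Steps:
$V{\left(w \right)} = 5 + w$ ($V{\left(w \right)} = w + 5 = 5 + w$)
$p{\left(T \right)} = 5 + T^{2} + 4 T$ ($p{\left(T \right)} = \left(T^{2} + 3 T\right) + \left(5 + T\right) = 5 + T^{2} + 4 T$)
$\left(R{\left(9 \right)} - 1247\right) + p{\left(-32 \right)} = \left(9 - 1247\right) + \left(5 + \left(-32\right)^{2} + 4 \left(-32\right)\right) = -1238 + \left(5 + 1024 - 128\right) = -1238 + 901 = -337$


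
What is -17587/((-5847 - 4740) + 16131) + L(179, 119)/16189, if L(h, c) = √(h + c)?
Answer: -17587/5544 + √298/16189 ≈ -3.1712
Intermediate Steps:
L(h, c) = √(c + h)
-17587/((-5847 - 4740) + 16131) + L(179, 119)/16189 = -17587/((-5847 - 4740) + 16131) + √(119 + 179)/16189 = -17587/(-10587 + 16131) + √298*(1/16189) = -17587/5544 + √298/16189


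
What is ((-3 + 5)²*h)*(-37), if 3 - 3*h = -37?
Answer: -5920/3 ≈ -1973.3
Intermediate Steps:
h = 40/3 (h = 1 - ⅓*(-37) = 1 + 37/3 = 40/3 ≈ 13.333)
((-3 + 5)²*h)*(-37) = ((-3 + 5)²*(40/3))*(-37) = (2²*(40/3))*(-37) = (4*(40/3))*(-37) = (160/3)*(-37) = -5920/3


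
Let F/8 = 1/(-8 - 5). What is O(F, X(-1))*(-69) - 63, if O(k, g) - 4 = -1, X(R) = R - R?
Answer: -270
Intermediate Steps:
X(R) = 0
F = -8/13 (F = 8/(-8 - 5) = 8/(-13) = 8*(-1/13) = -8/13 ≈ -0.61539)
O(k, g) = 3 (O(k, g) = 4 - 1 = 3)
O(F, X(-1))*(-69) - 63 = 3*(-69) - 63 = -207 - 63 = -270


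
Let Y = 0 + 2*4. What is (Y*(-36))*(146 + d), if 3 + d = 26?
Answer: -48672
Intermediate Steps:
d = 23 (d = -3 + 26 = 23)
Y = 8 (Y = 0 + 8 = 8)
(Y*(-36))*(146 + d) = (8*(-36))*(146 + 23) = -288*169 = -48672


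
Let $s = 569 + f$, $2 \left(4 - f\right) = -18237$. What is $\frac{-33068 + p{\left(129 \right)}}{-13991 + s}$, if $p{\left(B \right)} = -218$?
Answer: $\frac{66572}{8599} \approx 7.7418$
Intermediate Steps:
$f = \frac{18245}{2}$ ($f = 4 - - \frac{18237}{2} = 4 + \frac{18237}{2} = \frac{18245}{2} \approx 9122.5$)
$s = \frac{19383}{2}$ ($s = 569 + \frac{18245}{2} = \frac{19383}{2} \approx 9691.5$)
$\frac{-33068 + p{\left(129 \right)}}{-13991 + s} = \frac{-33068 - 218}{-13991 + \frac{19383}{2}} = - \frac{33286}{- \frac{8599}{2}} = \left(-33286\right) \left(- \frac{2}{8599}\right) = \frac{66572}{8599}$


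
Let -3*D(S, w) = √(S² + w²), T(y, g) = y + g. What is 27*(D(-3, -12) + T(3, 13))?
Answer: 432 - 27*√17 ≈ 320.68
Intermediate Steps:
T(y, g) = g + y
D(S, w) = -√(S² + w²)/3
27*(D(-3, -12) + T(3, 13)) = 27*(-√((-3)² + (-12)²)/3 + (13 + 3)) = 27*(-√(9 + 144)/3 + 16) = 27*(-√17 + 16) = 27*(16 - √17) = 432 - 27*√17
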